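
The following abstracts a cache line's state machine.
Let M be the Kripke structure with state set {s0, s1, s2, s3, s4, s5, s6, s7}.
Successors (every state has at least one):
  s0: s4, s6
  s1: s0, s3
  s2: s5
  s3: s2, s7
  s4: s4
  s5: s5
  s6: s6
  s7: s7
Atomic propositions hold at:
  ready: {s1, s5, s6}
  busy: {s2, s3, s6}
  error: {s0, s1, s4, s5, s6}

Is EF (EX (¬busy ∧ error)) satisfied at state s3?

Yes

Sat(¬busy) = {s0, s1, s4, s5, s7}
Sat(¬busy ∧ error) = {s0, s1, s4, s5}
Sat(EX (¬busy ∧ error)) = {s : some successor in {s0, s1, s4, s5}} = {s0, s1, s2, s4, s5}
EF (EX (¬busy ∧ error)): least fixpoint, start Z0 = {s0, s1, s2, s4, s5}, add states with some successor in Z. Z1 = {s0, s1, s2, s3, s4, s5}; fixed.
Sat(EF (EX (¬busy ∧ error))) = {s0, s1, s2, s3, s4, s5}
s3 ∈ Sat(EF (EX (¬busy ∧ error))) = {s0, s1, s2, s3, s4, s5}, so the formula holds at s3.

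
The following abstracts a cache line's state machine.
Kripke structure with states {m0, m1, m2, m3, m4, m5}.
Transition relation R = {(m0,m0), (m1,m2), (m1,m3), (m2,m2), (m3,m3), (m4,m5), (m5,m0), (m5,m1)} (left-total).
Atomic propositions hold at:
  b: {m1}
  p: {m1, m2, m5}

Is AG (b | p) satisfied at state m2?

Yes

Sat(b | p) = {m1, m2, m5}
AG (b | p): greatest fixpoint, start Z0 = {m1, m2, m5}, keep only states in Sat with every successor in Z. Z1 = {m2}; fixed.
Sat(AG (b | p)) = {m2}
m2 ∈ Sat(AG (b | p)) = {m2}, so the formula holds at m2.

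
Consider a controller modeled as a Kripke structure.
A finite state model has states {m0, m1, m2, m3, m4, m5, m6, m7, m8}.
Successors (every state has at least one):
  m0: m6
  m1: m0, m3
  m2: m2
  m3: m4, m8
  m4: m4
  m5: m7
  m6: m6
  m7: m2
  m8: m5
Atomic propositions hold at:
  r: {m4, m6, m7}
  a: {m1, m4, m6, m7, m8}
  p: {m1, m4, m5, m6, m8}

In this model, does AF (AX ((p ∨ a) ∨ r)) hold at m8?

Yes

Sat(p ∨ a) = {m1, m4, m5, m6, m7, m8}
Sat((p ∨ a) ∨ r) = {m1, m4, m5, m6, m7, m8}
Sat(AX ((p ∨ a) ∨ r)) = {s : every successor in {m1, m4, m5, m6, m7, m8}} = {m0, m3, m4, m5, m6, m8}
AF (AX ((p ∨ a) ∨ r)): least fixpoint, start Z0 = {m0, m3, m4, m5, m6, m8}, add states with every successor in Z. Z1 = {m0, m1, m3, m4, m5, m6, m8}; fixed.
Sat(AF (AX ((p ∨ a) ∨ r))) = {m0, m1, m3, m4, m5, m6, m8}
m8 ∈ Sat(AF (AX ((p ∨ a) ∨ r))) = {m0, m1, m3, m4, m5, m6, m8}, so the formula holds at m8.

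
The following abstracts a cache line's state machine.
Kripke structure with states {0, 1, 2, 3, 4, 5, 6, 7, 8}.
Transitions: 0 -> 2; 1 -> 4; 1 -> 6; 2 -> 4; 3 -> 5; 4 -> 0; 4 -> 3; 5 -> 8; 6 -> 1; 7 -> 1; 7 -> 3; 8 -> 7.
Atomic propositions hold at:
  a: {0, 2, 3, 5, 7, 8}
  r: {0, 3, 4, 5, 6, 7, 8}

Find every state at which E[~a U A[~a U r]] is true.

Sat(~a) = {1, 4, 6}
A[~a U r]: least fixpoint, start Z0 = Sat(r) = {0, 3, 4, 5, 6, 7, 8}, add states in Sat(~a) with every successor in Z. Z1 = {0, 1, 3, 4, 5, 6, 7, 8}; fixed.
Sat(A[~a U r]) = {0, 1, 3, 4, 5, 6, 7, 8}
E[~a U A[~a U r]]: least fixpoint, start Z0 = Sat(A[~a U r]) = {0, 1, 3, 4, 5, 6, 7, 8}, add states in Sat(~a) with some successor in Z. Already a fixed point.
Sat(E[~a U A[~a U r]]) = {0, 1, 3, 4, 5, 6, 7, 8}

{0, 1, 3, 4, 5, 6, 7, 8}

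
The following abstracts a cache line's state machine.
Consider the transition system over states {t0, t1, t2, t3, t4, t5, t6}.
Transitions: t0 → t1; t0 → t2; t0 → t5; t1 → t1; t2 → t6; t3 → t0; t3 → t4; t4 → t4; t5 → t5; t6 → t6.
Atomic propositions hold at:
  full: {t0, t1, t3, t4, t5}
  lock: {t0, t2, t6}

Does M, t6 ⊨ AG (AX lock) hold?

Sat(AX lock) = {s : every successor in {t0, t2, t6}} = {t2, t6}
AG (AX lock): greatest fixpoint, start Z0 = {t2, t6}, keep only states in Sat with every successor in Z. Already a fixed point.
Sat(AG (AX lock)) = {t2, t6}
t6 ∈ Sat(AG (AX lock)) = {t2, t6}, so the formula holds at t6.

Yes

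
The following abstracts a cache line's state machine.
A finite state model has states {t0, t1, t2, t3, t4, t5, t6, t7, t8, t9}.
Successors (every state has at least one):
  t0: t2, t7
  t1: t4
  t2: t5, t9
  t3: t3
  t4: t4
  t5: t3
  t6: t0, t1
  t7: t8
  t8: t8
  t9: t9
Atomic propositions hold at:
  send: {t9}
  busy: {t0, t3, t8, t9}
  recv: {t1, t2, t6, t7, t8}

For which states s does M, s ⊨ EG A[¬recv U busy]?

{t3, t5, t8, t9}

Sat(¬recv) = {t0, t3, t4, t5, t9}
A[¬recv U busy]: least fixpoint, start Z0 = Sat(busy) = {t0, t3, t8, t9}, add states in Sat(¬recv) with every successor in Z. Z1 = {t0, t3, t5, t8, t9}; fixed.
Sat(A[¬recv U busy]) = {t0, t3, t5, t8, t9}
EG A[¬recv U busy]: greatest fixpoint, start Z0 = {t0, t3, t5, t8, t9}, keep only states in Sat with some successor in Z. Z1 = {t3, t5, t8, t9}; fixed.
Sat(EG A[¬recv U busy]) = {t3, t5, t8, t9}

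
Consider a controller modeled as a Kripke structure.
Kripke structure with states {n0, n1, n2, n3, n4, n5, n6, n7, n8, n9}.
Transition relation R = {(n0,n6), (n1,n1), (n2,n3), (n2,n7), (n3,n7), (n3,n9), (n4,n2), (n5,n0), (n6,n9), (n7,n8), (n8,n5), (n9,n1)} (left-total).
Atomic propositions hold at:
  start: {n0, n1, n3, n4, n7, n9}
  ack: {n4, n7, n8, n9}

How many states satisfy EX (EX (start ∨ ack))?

Sat(start ∨ ack) = {n0, n1, n3, n4, n7, n8, n9}
Sat(EX (start ∨ ack)) = {s : some successor in {n0, n1, n3, n4, n7, n8, n9}} = {n1, n2, n3, n5, n6, n7, n9}
Sat(EX (EX (start ∨ ack))) = {s : some successor in {n1, n2, n3, n5, n6, n7, n9}} = {n0, n1, n2, n3, n4, n6, n8, n9}
|Sat(EX (EX (start ∨ ack)))| = |{n0, n1, n2, n3, n4, n6, n8, n9}| = 8.

8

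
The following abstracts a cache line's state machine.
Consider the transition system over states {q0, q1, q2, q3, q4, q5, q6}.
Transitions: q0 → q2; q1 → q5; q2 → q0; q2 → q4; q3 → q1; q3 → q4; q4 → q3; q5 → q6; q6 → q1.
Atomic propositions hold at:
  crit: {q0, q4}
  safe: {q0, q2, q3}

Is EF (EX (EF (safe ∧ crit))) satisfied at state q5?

Sat(safe ∧ crit) = {q0}
EF (safe ∧ crit): least fixpoint, start Z0 = {q0}, add states with some successor in Z. Z1 = {q0, q2}; fixed.
Sat(EF (safe ∧ crit)) = {q0, q2}
Sat(EX (EF (safe ∧ crit))) = {s : some successor in {q0, q2}} = {q0, q2}
EF (EX (EF (safe ∧ crit))): least fixpoint, start Z0 = {q0, q2}, add states with some successor in Z. Already a fixed point.
Sat(EF (EX (EF (safe ∧ crit)))) = {q0, q2}
q5 ∉ Sat(EF (EX (EF (safe ∧ crit)))) = {q0, q2}, so the formula does not hold at q5.

No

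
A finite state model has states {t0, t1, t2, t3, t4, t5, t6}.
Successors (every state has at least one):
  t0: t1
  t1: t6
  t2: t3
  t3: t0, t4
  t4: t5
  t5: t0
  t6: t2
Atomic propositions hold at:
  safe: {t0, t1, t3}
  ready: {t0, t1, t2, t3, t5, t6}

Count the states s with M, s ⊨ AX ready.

Sat(AX ready) = {s : every successor in {t0, t1, t2, t3, t5, t6}} = {t0, t1, t2, t4, t5, t6}
|Sat(AX ready)| = |{t0, t1, t2, t4, t5, t6}| = 6.

6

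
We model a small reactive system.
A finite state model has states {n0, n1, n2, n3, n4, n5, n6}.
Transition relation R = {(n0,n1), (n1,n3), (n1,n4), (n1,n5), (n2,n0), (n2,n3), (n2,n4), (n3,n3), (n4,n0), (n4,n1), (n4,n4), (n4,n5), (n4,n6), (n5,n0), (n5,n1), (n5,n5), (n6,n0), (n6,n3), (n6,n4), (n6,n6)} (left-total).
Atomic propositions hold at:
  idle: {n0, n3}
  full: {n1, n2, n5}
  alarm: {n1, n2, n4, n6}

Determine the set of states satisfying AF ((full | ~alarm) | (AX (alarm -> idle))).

Sat(~alarm) = {n0, n3, n5}
Sat(full | ~alarm) = {n0, n1, n2, n3, n5}
Sat(alarm -> idle) = {n0, n3, n5}
Sat(AX (alarm -> idle)) = {s : every successor in {n0, n3, n5}} = {n3}
Sat((full | ~alarm) | (AX (alarm -> idle))) = {n0, n1, n2, n3, n5}
AF ((full | ~alarm) | (AX (alarm -> idle))): least fixpoint, start Z0 = {n0, n1, n2, n3, n5}, add states with every successor in Z. Already a fixed point.
Sat(AF ((full | ~alarm) | (AX (alarm -> idle)))) = {n0, n1, n2, n3, n5}

{n0, n1, n2, n3, n5}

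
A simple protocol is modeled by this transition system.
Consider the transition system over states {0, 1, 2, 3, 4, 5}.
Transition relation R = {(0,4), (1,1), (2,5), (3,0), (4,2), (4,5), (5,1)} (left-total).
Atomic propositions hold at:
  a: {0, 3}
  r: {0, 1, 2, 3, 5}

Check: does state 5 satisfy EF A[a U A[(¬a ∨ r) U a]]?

No

Sat(¬a) = {1, 2, 4, 5}
Sat(¬a ∨ r) = {0, 1, 2, 3, 4, 5}
A[(¬a ∨ r) U a]: least fixpoint, start Z0 = Sat(a) = {0, 3}, add states in Sat(¬a ∨ r) with every successor in Z. Already a fixed point.
Sat(A[(¬a ∨ r) U a]) = {0, 3}
A[a U A[(¬a ∨ r) U a]]: least fixpoint, start Z0 = Sat(A[(¬a ∨ r) U a]) = {0, 3}, add states in Sat(a) with every successor in Z. Already a fixed point.
Sat(A[a U A[(¬a ∨ r) U a]]) = {0, 3}
EF A[a U A[(¬a ∨ r) U a]]: least fixpoint, start Z0 = {0, 3}, add states with some successor in Z. Already a fixed point.
Sat(EF A[a U A[(¬a ∨ r) U a]]) = {0, 3}
5 ∉ Sat(EF A[a U A[(¬a ∨ r) U a]]) = {0, 3}, so the formula does not hold at 5.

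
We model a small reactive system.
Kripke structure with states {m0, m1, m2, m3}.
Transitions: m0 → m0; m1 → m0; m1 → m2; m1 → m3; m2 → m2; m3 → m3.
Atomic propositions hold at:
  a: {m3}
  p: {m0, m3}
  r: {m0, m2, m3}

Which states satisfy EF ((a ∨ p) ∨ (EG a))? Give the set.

{m0, m1, m3}

Sat(a ∨ p) = {m0, m3}
EG a: greatest fixpoint, start Z0 = {m3}, keep only states in Sat with some successor in Z. Already a fixed point.
Sat(EG a) = {m3}
Sat((a ∨ p) ∨ (EG a)) = {m0, m3}
EF ((a ∨ p) ∨ (EG a)): least fixpoint, start Z0 = {m0, m3}, add states with some successor in Z. Z1 = {m0, m1, m3}; fixed.
Sat(EF ((a ∨ p) ∨ (EG a))) = {m0, m1, m3}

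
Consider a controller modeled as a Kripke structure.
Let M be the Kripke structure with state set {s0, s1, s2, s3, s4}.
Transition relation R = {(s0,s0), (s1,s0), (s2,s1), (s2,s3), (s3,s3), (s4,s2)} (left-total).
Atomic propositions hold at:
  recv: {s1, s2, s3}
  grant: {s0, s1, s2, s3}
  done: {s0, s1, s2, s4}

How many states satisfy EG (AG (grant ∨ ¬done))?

4

Sat(¬done) = {s3}
Sat(grant ∨ ¬done) = {s0, s1, s2, s3}
AG (grant ∨ ¬done): greatest fixpoint, start Z0 = {s0, s1, s2, s3}, keep only states in Sat with every successor in Z. Already a fixed point.
Sat(AG (grant ∨ ¬done)) = {s0, s1, s2, s3}
EG (AG (grant ∨ ¬done)): greatest fixpoint, start Z0 = {s0, s1, s2, s3}, keep only states in Sat with some successor in Z. Already a fixed point.
Sat(EG (AG (grant ∨ ¬done))) = {s0, s1, s2, s3}
|Sat(EG (AG (grant ∨ ¬done)))| = |{s0, s1, s2, s3}| = 4.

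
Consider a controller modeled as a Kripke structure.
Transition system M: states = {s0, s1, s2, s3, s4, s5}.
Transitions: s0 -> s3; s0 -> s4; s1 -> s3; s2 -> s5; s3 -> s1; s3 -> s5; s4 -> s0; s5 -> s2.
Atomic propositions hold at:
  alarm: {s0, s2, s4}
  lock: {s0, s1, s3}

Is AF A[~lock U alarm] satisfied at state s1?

Sat(~lock) = {s2, s4, s5}
A[~lock U alarm]: least fixpoint, start Z0 = Sat(alarm) = {s0, s2, s4}, add states in Sat(~lock) with every successor in Z. Z1 = {s0, s2, s4, s5}; fixed.
Sat(A[~lock U alarm]) = {s0, s2, s4, s5}
AF A[~lock U alarm]: least fixpoint, start Z0 = {s0, s2, s4, s5}, add states with every successor in Z. Already a fixed point.
Sat(AF A[~lock U alarm]) = {s0, s2, s4, s5}
s1 ∉ Sat(AF A[~lock U alarm]) = {s0, s2, s4, s5}, so the formula does not hold at s1.

No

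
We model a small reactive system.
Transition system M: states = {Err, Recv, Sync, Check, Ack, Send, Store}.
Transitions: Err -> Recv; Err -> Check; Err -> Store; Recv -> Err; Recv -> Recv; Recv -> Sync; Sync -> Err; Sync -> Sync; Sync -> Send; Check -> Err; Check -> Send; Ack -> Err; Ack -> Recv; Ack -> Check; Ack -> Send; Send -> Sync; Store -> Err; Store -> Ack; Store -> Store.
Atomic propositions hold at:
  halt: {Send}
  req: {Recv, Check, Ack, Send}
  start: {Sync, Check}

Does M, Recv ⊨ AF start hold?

No

AF start: least fixpoint, start Z0 = {Sync, Check}, add states with every successor in Z. Z1 = {Sync, Check, Send}; fixed.
Sat(AF start) = {Sync, Check, Send}
Recv ∉ Sat(AF start) = {Sync, Check, Send}, so the formula does not hold at Recv.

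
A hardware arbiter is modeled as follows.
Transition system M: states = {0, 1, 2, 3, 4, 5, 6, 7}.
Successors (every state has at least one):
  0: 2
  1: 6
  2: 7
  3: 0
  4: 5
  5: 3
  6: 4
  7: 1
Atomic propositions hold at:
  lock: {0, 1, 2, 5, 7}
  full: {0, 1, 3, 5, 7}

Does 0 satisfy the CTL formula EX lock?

Sat(EX lock) = {s : some successor in {0, 1, 2, 5, 7}} = {0, 2, 3, 4, 7}
0 ∈ Sat(EX lock) = {0, 2, 3, 4, 7}, so the formula holds at 0.

Yes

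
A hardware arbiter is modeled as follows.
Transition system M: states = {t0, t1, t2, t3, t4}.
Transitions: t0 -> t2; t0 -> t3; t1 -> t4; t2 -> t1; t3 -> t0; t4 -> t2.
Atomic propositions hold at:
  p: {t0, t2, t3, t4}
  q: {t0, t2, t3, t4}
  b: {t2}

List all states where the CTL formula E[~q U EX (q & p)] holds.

Sat(~q) = {t1}
Sat(q & p) = {t0, t2, t3, t4}
Sat(EX (q & p)) = {s : some successor in {t0, t2, t3, t4}} = {t0, t1, t3, t4}
E[~q U EX (q & p)]: least fixpoint, start Z0 = Sat(EX (q & p)) = {t0, t1, t3, t4}, add states in Sat(~q) with some successor in Z. Already a fixed point.
Sat(E[~q U EX (q & p)]) = {t0, t1, t3, t4}

{t0, t1, t3, t4}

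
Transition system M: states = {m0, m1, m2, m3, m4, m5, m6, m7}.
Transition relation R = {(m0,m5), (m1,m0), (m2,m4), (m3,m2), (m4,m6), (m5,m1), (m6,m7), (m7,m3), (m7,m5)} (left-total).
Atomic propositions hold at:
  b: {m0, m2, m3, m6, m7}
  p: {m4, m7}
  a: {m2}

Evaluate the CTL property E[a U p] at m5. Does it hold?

No

E[a U p]: least fixpoint, start Z0 = Sat(p) = {m4, m7}, add states in Sat(a) with some successor in Z. Z1 = {m2, m4, m7}; fixed.
Sat(E[a U p]) = {m2, m4, m7}
m5 ∉ Sat(E[a U p]) = {m2, m4, m7}, so the formula does not hold at m5.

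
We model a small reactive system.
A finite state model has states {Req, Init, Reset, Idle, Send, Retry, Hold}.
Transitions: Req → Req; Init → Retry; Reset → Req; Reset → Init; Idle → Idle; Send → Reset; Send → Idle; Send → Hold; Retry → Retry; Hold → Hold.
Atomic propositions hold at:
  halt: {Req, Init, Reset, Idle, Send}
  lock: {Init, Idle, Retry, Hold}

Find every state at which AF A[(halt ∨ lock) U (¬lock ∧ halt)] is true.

{Req, Reset, Send}

Sat(halt ∨ lock) = {Req, Init, Reset, Idle, Send, Retry, Hold}
Sat(¬lock) = {Req, Reset, Send}
Sat(¬lock ∧ halt) = {Req, Reset, Send}
A[(halt ∨ lock) U (¬lock ∧ halt)]: least fixpoint, start Z0 = Sat((¬lock ∧ halt)) = {Req, Reset, Send}, add states in Sat(halt ∨ lock) with every successor in Z. Already a fixed point.
Sat(A[(halt ∨ lock) U (¬lock ∧ halt)]) = {Req, Reset, Send}
AF A[(halt ∨ lock) U (¬lock ∧ halt)]: least fixpoint, start Z0 = {Req, Reset, Send}, add states with every successor in Z. Already a fixed point.
Sat(AF A[(halt ∨ lock) U (¬lock ∧ halt)]) = {Req, Reset, Send}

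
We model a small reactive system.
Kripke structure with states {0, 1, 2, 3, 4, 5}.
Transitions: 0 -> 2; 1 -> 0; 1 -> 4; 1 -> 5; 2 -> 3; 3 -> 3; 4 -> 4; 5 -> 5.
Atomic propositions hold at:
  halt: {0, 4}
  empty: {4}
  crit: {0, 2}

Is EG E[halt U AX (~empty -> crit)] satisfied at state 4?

Yes

Sat(~empty) = {0, 1, 2, 3, 5}
Sat(~empty -> crit) = {0, 2, 4}
Sat(AX (~empty -> crit)) = {s : every successor in {0, 2, 4}} = {0, 4}
E[halt U AX (~empty -> crit)]: least fixpoint, start Z0 = Sat(AX (~empty -> crit)) = {0, 4}, add states in Sat(halt) with some successor in Z. Already a fixed point.
Sat(E[halt U AX (~empty -> crit)]) = {0, 4}
EG E[halt U AX (~empty -> crit)]: greatest fixpoint, start Z0 = {0, 4}, keep only states in Sat with some successor in Z. Z1 = {4}; fixed.
Sat(EG E[halt U AX (~empty -> crit)]) = {4}
4 ∈ Sat(EG E[halt U AX (~empty -> crit)]) = {4}, so the formula holds at 4.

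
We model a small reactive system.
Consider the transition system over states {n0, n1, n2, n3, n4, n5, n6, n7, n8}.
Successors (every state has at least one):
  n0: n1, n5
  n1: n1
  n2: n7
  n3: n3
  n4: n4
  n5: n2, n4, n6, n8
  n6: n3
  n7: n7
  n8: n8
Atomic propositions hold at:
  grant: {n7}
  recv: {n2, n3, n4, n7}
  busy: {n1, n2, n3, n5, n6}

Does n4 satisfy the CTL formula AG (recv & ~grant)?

Yes

Sat(~grant) = {n0, n1, n2, n3, n4, n5, n6, n8}
Sat(recv & ~grant) = {n2, n3, n4}
AG (recv & ~grant): greatest fixpoint, start Z0 = {n2, n3, n4}, keep only states in Sat with every successor in Z. Z1 = {n3, n4}; fixed.
Sat(AG (recv & ~grant)) = {n3, n4}
n4 ∈ Sat(AG (recv & ~grant)) = {n3, n4}, so the formula holds at n4.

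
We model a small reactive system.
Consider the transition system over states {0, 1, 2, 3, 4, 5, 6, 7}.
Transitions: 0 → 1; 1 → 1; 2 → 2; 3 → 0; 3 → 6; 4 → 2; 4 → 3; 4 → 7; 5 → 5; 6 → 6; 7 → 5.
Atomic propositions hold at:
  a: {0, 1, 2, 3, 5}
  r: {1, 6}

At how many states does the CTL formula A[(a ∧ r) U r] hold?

2

Sat(a ∧ r) = {1}
A[(a ∧ r) U r]: least fixpoint, start Z0 = Sat(r) = {1, 6}, add states in Sat(a ∧ r) with every successor in Z. Already a fixed point.
Sat(A[(a ∧ r) U r]) = {1, 6}
|Sat(A[(a ∧ r) U r])| = |{1, 6}| = 2.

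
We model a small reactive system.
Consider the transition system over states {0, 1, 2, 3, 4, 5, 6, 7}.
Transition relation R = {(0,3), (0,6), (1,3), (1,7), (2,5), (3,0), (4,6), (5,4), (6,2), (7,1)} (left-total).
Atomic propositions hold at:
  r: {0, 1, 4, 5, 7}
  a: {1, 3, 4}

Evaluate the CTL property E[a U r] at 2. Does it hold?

No

E[a U r]: least fixpoint, start Z0 = Sat(r) = {0, 1, 4, 5, 7}, add states in Sat(a) with some successor in Z. Z1 = {0, 1, 3, 4, 5, 7}; fixed.
Sat(E[a U r]) = {0, 1, 3, 4, 5, 7}
2 ∉ Sat(E[a U r]) = {0, 1, 3, 4, 5, 7}, so the formula does not hold at 2.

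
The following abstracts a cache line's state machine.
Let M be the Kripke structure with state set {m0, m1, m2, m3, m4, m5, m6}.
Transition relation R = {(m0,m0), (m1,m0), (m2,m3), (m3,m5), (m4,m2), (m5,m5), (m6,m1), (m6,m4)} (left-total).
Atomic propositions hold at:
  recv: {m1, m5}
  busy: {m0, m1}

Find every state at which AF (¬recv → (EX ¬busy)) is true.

Sat(¬recv) = {m0, m2, m3, m4, m6}
Sat(¬busy) = {m2, m3, m4, m5, m6}
Sat(EX ¬busy) = {s : some successor in {m2, m3, m4, m5, m6}} = {m2, m3, m4, m5, m6}
Sat(¬recv → (EX ¬busy)) = {m1, m2, m3, m4, m5, m6}
AF (¬recv → (EX ¬busy)): least fixpoint, start Z0 = {m1, m2, m3, m4, m5, m6}, add states with every successor in Z. Already a fixed point.
Sat(AF (¬recv → (EX ¬busy))) = {m1, m2, m3, m4, m5, m6}

{m1, m2, m3, m4, m5, m6}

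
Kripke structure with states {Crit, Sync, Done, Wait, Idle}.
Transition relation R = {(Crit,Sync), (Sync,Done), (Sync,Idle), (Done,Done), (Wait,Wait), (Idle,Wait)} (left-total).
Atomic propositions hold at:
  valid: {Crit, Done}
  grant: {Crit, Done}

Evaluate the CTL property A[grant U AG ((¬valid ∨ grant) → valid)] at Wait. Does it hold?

No

Sat(¬valid) = {Sync, Wait, Idle}
Sat(¬valid ∨ grant) = {Crit, Sync, Done, Wait, Idle}
Sat((¬valid ∨ grant) → valid) = {Crit, Done}
AG ((¬valid ∨ grant) → valid): greatest fixpoint, start Z0 = {Crit, Done}, keep only states in Sat with every successor in Z. Z1 = {Done}; fixed.
Sat(AG ((¬valid ∨ grant) → valid)) = {Done}
A[grant U AG ((¬valid ∨ grant) → valid)]: least fixpoint, start Z0 = Sat(AG ((¬valid ∨ grant) → valid)) = {Done}, add states in Sat(grant) with every successor in Z. Already a fixed point.
Sat(A[grant U AG ((¬valid ∨ grant) → valid)]) = {Done}
Wait ∉ Sat(A[grant U AG ((¬valid ∨ grant) → valid)]) = {Done}, so the formula does not hold at Wait.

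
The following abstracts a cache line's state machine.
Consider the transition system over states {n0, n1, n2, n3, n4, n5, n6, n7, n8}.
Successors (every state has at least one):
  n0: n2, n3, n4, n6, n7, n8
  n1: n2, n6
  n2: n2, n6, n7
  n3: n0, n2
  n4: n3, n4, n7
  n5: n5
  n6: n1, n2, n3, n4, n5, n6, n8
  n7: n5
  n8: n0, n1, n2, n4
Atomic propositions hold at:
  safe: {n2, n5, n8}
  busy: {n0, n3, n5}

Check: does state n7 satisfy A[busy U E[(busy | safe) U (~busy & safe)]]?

No

Sat(busy | safe) = {n0, n2, n3, n5, n8}
Sat(~busy) = {n1, n2, n4, n6, n7, n8}
Sat(~busy & safe) = {n2, n8}
E[(busy | safe) U (~busy & safe)]: least fixpoint, start Z0 = Sat((~busy & safe)) = {n2, n8}, add states in Sat(busy | safe) with some successor in Z. Z1 = {n0, n2, n3, n8}; fixed.
Sat(E[(busy | safe) U (~busy & safe)]) = {n0, n2, n3, n8}
A[busy U E[(busy | safe) U (~busy & safe)]]: least fixpoint, start Z0 = Sat(E[(busy | safe) U (~busy & safe)]) = {n0, n2, n3, n8}, add states in Sat(busy) with every successor in Z. Already a fixed point.
Sat(A[busy U E[(busy | safe) U (~busy & safe)]]) = {n0, n2, n3, n8}
n7 ∉ Sat(A[busy U E[(busy | safe) U (~busy & safe)]]) = {n0, n2, n3, n8}, so the formula does not hold at n7.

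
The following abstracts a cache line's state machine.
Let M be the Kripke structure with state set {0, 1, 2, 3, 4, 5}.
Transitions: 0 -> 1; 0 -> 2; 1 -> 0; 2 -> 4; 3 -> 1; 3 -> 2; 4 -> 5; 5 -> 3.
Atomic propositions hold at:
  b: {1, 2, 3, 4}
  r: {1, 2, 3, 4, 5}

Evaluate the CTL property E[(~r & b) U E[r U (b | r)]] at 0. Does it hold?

No

Sat(~r) = {0}
Sat(~r & b) = ∅
Sat(b | r) = {1, 2, 3, 4, 5}
E[r U (b | r)]: least fixpoint, start Z0 = Sat((b | r)) = {1, 2, 3, 4, 5}, add states in Sat(r) with some successor in Z. Already a fixed point.
Sat(E[r U (b | r)]) = {1, 2, 3, 4, 5}
E[(~r & b) U E[r U (b | r)]]: least fixpoint, start Z0 = Sat(E[r U (b | r)]) = {1, 2, 3, 4, 5}, add states in Sat(~r & b) with some successor in Z. Already a fixed point.
Sat(E[(~r & b) U E[r U (b | r)]]) = {1, 2, 3, 4, 5}
0 ∉ Sat(E[(~r & b) U E[r U (b | r)]]) = {1, 2, 3, 4, 5}, so the formula does not hold at 0.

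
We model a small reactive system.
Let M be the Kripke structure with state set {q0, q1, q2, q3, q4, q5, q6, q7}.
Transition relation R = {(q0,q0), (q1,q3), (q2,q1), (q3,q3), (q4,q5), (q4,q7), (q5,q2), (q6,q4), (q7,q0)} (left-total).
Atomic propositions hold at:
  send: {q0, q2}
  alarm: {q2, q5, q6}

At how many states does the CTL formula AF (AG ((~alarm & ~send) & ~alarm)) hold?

Sat(~alarm) = {q0, q1, q3, q4, q7}
Sat(~send) = {q1, q3, q4, q5, q6, q7}
Sat(~alarm & ~send) = {q1, q3, q4, q7}
Sat((~alarm & ~send) & ~alarm) = {q1, q3, q4, q7}
AG ((~alarm & ~send) & ~alarm): greatest fixpoint, start Z0 = {q1, q3, q4, q7}, keep only states in Sat with every successor in Z. Z1 = {q1, q3}; fixed.
Sat(AG ((~alarm & ~send) & ~alarm)) = {q1, q3}
AF (AG ((~alarm & ~send) & ~alarm)): least fixpoint, start Z0 = {q1, q3}, add states with every successor in Z. Z1 = {q1, q2, q3}; Z2 = {q1, q2, q3, q5}; fixed.
Sat(AF (AG ((~alarm & ~send) & ~alarm))) = {q1, q2, q3, q5}
|Sat(AF (AG ((~alarm & ~send) & ~alarm)))| = |{q1, q2, q3, q5}| = 4.

4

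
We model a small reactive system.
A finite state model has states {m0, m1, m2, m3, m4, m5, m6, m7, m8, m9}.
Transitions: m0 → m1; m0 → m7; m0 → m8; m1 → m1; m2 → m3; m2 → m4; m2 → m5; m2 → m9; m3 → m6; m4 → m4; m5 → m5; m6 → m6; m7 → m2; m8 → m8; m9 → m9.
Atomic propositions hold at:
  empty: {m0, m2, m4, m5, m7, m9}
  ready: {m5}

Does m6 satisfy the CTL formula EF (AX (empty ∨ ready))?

No

Sat(empty ∨ ready) = {m0, m2, m4, m5, m7, m9}
Sat(AX (empty ∨ ready)) = {s : every successor in {m0, m2, m4, m5, m7, m9}} = {m4, m5, m7, m9}
EF (AX (empty ∨ ready)): least fixpoint, start Z0 = {m4, m5, m7, m9}, add states with some successor in Z. Z1 = {m0, m2, m4, m5, m7, m9}; fixed.
Sat(EF (AX (empty ∨ ready))) = {m0, m2, m4, m5, m7, m9}
m6 ∉ Sat(EF (AX (empty ∨ ready))) = {m0, m2, m4, m5, m7, m9}, so the formula does not hold at m6.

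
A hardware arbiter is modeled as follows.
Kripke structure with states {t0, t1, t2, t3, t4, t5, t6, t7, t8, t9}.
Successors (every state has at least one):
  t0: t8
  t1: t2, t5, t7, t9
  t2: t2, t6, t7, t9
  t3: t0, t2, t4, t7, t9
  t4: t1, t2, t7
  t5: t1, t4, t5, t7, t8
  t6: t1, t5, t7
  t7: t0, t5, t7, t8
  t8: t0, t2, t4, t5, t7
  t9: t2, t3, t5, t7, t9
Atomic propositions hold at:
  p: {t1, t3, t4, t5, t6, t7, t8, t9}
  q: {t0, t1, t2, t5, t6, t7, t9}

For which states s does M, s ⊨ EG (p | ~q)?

{t1, t3, t4, t5, t6, t7, t8, t9}

Sat(~q) = {t3, t4, t8}
Sat(p | ~q) = {t1, t3, t4, t5, t6, t7, t8, t9}
EG (p | ~q): greatest fixpoint, start Z0 = {t1, t3, t4, t5, t6, t7, t8, t9}, keep only states in Sat with some successor in Z. Already a fixed point.
Sat(EG (p | ~q)) = {t1, t3, t4, t5, t6, t7, t8, t9}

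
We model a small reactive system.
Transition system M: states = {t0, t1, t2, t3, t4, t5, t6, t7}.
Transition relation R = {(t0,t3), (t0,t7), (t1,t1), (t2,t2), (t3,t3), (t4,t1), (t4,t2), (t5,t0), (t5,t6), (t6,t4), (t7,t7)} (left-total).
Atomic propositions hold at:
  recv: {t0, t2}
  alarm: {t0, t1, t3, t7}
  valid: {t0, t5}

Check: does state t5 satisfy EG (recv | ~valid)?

Sat(~valid) = {t1, t2, t3, t4, t6, t7}
Sat(recv | ~valid) = {t0, t1, t2, t3, t4, t6, t7}
EG (recv | ~valid): greatest fixpoint, start Z0 = {t0, t1, t2, t3, t4, t6, t7}, keep only states in Sat with some successor in Z. Already a fixed point.
Sat(EG (recv | ~valid)) = {t0, t1, t2, t3, t4, t6, t7}
t5 ∉ Sat(EG (recv | ~valid)) = {t0, t1, t2, t3, t4, t6, t7}, so the formula does not hold at t5.

No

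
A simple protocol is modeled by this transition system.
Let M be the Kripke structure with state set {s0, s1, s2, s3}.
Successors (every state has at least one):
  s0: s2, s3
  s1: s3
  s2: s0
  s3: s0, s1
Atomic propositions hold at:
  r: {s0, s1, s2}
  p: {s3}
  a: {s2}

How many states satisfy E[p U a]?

E[p U a]: least fixpoint, start Z0 = Sat(a) = {s2}, add states in Sat(p) with some successor in Z. Already a fixed point.
Sat(E[p U a]) = {s2}
|Sat(E[p U a])| = |{s2}| = 1.

1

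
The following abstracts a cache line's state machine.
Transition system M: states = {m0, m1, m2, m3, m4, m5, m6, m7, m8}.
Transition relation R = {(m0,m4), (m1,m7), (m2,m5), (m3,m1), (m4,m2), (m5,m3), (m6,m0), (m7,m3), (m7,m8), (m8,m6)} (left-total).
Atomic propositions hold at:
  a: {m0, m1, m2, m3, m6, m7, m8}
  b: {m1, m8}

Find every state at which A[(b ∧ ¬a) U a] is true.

{m0, m1, m2, m3, m6, m7, m8}

Sat(¬a) = {m4, m5}
Sat(b ∧ ¬a) = ∅
A[(b ∧ ¬a) U a]: least fixpoint, start Z0 = Sat(a) = {m0, m1, m2, m3, m6, m7, m8}, add states in Sat(b ∧ ¬a) with every successor in Z. Already a fixed point.
Sat(A[(b ∧ ¬a) U a]) = {m0, m1, m2, m3, m6, m7, m8}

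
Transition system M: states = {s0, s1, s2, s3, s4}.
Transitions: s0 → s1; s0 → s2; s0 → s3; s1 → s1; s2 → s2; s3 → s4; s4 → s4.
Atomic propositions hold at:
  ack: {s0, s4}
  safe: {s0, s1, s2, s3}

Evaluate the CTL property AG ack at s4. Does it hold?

Yes

AG ack: greatest fixpoint, start Z0 = {s0, s4}, keep only states in Sat with every successor in Z. Z1 = {s4}; fixed.
Sat(AG ack) = {s4}
s4 ∈ Sat(AG ack) = {s4}, so the formula holds at s4.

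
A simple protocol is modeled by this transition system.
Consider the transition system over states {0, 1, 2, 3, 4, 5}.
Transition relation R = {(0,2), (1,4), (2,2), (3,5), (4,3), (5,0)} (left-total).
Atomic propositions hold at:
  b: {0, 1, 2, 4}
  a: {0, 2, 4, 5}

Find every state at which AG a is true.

{0, 2, 5}

AG a: greatest fixpoint, start Z0 = {0, 2, 4, 5}, keep only states in Sat with every successor in Z. Z1 = {0, 2, 5}; fixed.
Sat(AG a) = {0, 2, 5}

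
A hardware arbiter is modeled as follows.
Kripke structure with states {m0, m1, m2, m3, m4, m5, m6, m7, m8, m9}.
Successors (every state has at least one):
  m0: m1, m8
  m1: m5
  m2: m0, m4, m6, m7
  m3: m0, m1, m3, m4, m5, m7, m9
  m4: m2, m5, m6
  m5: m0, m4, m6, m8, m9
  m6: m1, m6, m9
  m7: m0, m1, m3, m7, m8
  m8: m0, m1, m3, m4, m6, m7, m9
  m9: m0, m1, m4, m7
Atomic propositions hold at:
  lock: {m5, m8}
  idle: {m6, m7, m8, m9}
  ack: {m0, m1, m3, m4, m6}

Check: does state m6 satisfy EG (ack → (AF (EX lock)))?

Sat(EX lock) = {s : some successor in {m5, m8}} = {m0, m1, m3, m4, m5, m7}
AF (EX lock): least fixpoint, start Z0 = {m0, m1, m3, m4, m5, m7}, add states with every successor in Z. Z1 = {m0, m1, m3, m4, m5, m7, m9}; fixed.
Sat(AF (EX lock)) = {m0, m1, m3, m4, m5, m7, m9}
Sat(ack → (AF (EX lock))) = {m0, m1, m2, m3, m4, m5, m7, m8, m9}
EG (ack → (AF (EX lock))): greatest fixpoint, start Z0 = {m0, m1, m2, m3, m4, m5, m7, m8, m9}, keep only states in Sat with some successor in Z. Already a fixed point.
Sat(EG (ack → (AF (EX lock)))) = {m0, m1, m2, m3, m4, m5, m7, m8, m9}
m6 ∉ Sat(EG (ack → (AF (EX lock)))) = {m0, m1, m2, m3, m4, m5, m7, m8, m9}, so the formula does not hold at m6.

No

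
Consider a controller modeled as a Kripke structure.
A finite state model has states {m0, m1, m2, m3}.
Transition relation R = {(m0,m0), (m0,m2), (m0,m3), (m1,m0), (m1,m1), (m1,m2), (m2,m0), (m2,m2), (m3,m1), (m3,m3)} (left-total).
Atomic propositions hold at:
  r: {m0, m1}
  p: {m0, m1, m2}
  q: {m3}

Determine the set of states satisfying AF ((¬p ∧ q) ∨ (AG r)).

{m3}

Sat(¬p) = {m3}
Sat(¬p ∧ q) = {m3}
AG r: greatest fixpoint, start Z0 = {m0, m1}, keep only states in Sat with every successor in Z. Z1 = ∅; fixed.
Sat(AG r) = ∅
Sat((¬p ∧ q) ∨ (AG r)) = {m3}
AF ((¬p ∧ q) ∨ (AG r)): least fixpoint, start Z0 = {m3}, add states with every successor in Z. Already a fixed point.
Sat(AF ((¬p ∧ q) ∨ (AG r))) = {m3}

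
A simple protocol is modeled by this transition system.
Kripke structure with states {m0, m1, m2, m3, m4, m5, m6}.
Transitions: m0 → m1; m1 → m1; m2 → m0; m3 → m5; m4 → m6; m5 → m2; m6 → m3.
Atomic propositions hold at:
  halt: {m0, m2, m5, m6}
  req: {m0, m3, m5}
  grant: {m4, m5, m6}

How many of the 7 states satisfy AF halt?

AF halt: least fixpoint, start Z0 = {m0, m2, m5, m6}, add states with every successor in Z. Z1 = {m0, m2, m3, m4, m5, m6}; fixed.
Sat(AF halt) = {m0, m2, m3, m4, m5, m6}
|Sat(AF halt)| = |{m0, m2, m3, m4, m5, m6}| = 6.

6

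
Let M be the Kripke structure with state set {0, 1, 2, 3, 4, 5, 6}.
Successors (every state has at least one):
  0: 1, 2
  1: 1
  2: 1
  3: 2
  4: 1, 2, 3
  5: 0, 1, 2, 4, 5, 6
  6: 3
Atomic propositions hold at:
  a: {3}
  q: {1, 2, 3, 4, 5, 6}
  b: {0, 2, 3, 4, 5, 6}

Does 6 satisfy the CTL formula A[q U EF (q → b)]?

Sat(q → b) = {0, 2, 3, 4, 5, 6}
EF (q → b): least fixpoint, start Z0 = {0, 2, 3, 4, 5, 6}, add states with some successor in Z. Already a fixed point.
Sat(EF (q → b)) = {0, 2, 3, 4, 5, 6}
A[q U EF (q → b)]: least fixpoint, start Z0 = Sat(EF (q → b)) = {0, 2, 3, 4, 5, 6}, add states in Sat(q) with every successor in Z. Already a fixed point.
Sat(A[q U EF (q → b)]) = {0, 2, 3, 4, 5, 6}
6 ∈ Sat(A[q U EF (q → b)]) = {0, 2, 3, 4, 5, 6}, so the formula holds at 6.

Yes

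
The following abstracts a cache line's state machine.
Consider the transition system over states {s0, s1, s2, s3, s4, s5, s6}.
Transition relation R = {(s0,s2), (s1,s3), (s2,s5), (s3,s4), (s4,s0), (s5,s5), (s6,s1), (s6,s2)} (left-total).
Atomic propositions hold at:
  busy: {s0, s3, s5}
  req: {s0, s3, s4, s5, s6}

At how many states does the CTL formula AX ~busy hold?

Sat(~busy) = {s1, s2, s4, s6}
Sat(AX ~busy) = {s : every successor in {s1, s2, s4, s6}} = {s0, s3, s6}
|Sat(AX ~busy)| = |{s0, s3, s6}| = 3.

3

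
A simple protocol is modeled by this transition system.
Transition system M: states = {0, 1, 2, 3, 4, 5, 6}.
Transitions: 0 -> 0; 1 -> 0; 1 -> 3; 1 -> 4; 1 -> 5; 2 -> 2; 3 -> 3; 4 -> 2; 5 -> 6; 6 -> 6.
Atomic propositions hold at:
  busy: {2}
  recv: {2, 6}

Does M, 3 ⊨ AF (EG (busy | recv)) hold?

Sat(busy | recv) = {2, 6}
EG (busy | recv): greatest fixpoint, start Z0 = {2, 6}, keep only states in Sat with some successor in Z. Already a fixed point.
Sat(EG (busy | recv)) = {2, 6}
AF (EG (busy | recv)): least fixpoint, start Z0 = {2, 6}, add states with every successor in Z. Z1 = {2, 4, 5, 6}; fixed.
Sat(AF (EG (busy | recv))) = {2, 4, 5, 6}
3 ∉ Sat(AF (EG (busy | recv))) = {2, 4, 5, 6}, so the formula does not hold at 3.

No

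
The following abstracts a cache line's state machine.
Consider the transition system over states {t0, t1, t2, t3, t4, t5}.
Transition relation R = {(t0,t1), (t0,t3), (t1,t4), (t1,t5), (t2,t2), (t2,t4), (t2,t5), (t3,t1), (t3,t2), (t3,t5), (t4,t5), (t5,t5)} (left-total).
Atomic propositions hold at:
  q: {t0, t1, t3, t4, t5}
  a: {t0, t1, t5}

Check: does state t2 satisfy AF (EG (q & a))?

No

Sat(q & a) = {t0, t1, t5}
EG (q & a): greatest fixpoint, start Z0 = {t0, t1, t5}, keep only states in Sat with some successor in Z. Already a fixed point.
Sat(EG (q & a)) = {t0, t1, t5}
AF (EG (q & a)): least fixpoint, start Z0 = {t0, t1, t5}, add states with every successor in Z. Z1 = {t0, t1, t4, t5}; fixed.
Sat(AF (EG (q & a))) = {t0, t1, t4, t5}
t2 ∉ Sat(AF (EG (q & a))) = {t0, t1, t4, t5}, so the formula does not hold at t2.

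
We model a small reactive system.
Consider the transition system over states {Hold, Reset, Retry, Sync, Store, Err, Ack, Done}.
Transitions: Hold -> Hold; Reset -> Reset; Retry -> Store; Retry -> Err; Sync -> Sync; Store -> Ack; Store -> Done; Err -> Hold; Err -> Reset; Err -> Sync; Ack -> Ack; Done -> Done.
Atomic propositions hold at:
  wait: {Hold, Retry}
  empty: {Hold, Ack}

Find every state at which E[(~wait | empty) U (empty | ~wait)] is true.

Sat(~wait) = {Reset, Sync, Store, Err, Ack, Done}
Sat(~wait | empty) = {Hold, Reset, Sync, Store, Err, Ack, Done}
Sat(empty | ~wait) = {Hold, Reset, Sync, Store, Err, Ack, Done}
E[(~wait | empty) U (empty | ~wait)]: least fixpoint, start Z0 = Sat((empty | ~wait)) = {Hold, Reset, Sync, Store, Err, Ack, Done}, add states in Sat(~wait | empty) with some successor in Z. Already a fixed point.
Sat(E[(~wait | empty) U (empty | ~wait)]) = {Hold, Reset, Sync, Store, Err, Ack, Done}

{Hold, Reset, Sync, Store, Err, Ack, Done}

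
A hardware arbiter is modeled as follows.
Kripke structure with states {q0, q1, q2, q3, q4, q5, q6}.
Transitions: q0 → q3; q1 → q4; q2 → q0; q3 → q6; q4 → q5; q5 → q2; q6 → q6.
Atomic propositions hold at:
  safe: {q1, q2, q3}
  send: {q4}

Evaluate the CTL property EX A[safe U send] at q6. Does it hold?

No

A[safe U send]: least fixpoint, start Z0 = Sat(send) = {q4}, add states in Sat(safe) with every successor in Z. Z1 = {q1, q4}; fixed.
Sat(A[safe U send]) = {q1, q4}
Sat(EX A[safe U send]) = {s : some successor in {q1, q4}} = {q1}
q6 ∉ Sat(EX A[safe U send]) = {q1}, so the formula does not hold at q6.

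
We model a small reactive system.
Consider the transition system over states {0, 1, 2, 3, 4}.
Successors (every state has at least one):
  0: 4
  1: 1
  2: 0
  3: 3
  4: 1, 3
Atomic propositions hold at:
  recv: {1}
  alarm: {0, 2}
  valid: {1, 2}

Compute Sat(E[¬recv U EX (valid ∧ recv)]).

{0, 1, 2, 4}

Sat(¬recv) = {0, 2, 3, 4}
Sat(valid ∧ recv) = {1}
Sat(EX (valid ∧ recv)) = {s : some successor in {1}} = {1, 4}
E[¬recv U EX (valid ∧ recv)]: least fixpoint, start Z0 = Sat(EX (valid ∧ recv)) = {1, 4}, add states in Sat(¬recv) with some successor in Z. Z1 = {0, 1, 4}; Z2 = {0, 1, 2, 4}; fixed.
Sat(E[¬recv U EX (valid ∧ recv)]) = {0, 1, 2, 4}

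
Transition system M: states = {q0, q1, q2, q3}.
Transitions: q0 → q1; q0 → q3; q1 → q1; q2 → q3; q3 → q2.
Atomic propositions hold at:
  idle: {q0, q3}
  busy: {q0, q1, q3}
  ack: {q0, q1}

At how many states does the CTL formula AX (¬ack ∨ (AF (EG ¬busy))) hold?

Sat(¬ack) = {q2, q3}
Sat(¬busy) = {q2}
EG ¬busy: greatest fixpoint, start Z0 = {q2}, keep only states in Sat with some successor in Z. Z1 = ∅; fixed.
Sat(EG ¬busy) = ∅
AF (EG ¬busy): least fixpoint, start Z0 = ∅, add states with every successor in Z. Already a fixed point.
Sat(AF (EG ¬busy)) = ∅
Sat(¬ack ∨ (AF (EG ¬busy))) = {q2, q3}
Sat(AX (¬ack ∨ (AF (EG ¬busy)))) = {s : every successor in {q2, q3}} = {q2, q3}
|Sat(AX (¬ack ∨ (AF (EG ¬busy))))| = |{q2, q3}| = 2.

2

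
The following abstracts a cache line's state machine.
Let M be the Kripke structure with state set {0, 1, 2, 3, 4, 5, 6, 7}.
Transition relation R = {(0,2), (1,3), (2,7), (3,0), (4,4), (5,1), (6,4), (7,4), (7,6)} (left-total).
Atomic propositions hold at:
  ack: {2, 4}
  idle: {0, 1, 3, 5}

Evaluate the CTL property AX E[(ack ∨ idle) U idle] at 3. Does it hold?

Yes

Sat(ack ∨ idle) = {0, 1, 2, 3, 4, 5}
E[(ack ∨ idle) U idle]: least fixpoint, start Z0 = Sat(idle) = {0, 1, 3, 5}, add states in Sat(ack ∨ idle) with some successor in Z. Already a fixed point.
Sat(E[(ack ∨ idle) U idle]) = {0, 1, 3, 5}
Sat(AX E[(ack ∨ idle) U idle]) = {s : every successor in {0, 1, 3, 5}} = {1, 3, 5}
3 ∈ Sat(AX E[(ack ∨ idle) U idle]) = {1, 3, 5}, so the formula holds at 3.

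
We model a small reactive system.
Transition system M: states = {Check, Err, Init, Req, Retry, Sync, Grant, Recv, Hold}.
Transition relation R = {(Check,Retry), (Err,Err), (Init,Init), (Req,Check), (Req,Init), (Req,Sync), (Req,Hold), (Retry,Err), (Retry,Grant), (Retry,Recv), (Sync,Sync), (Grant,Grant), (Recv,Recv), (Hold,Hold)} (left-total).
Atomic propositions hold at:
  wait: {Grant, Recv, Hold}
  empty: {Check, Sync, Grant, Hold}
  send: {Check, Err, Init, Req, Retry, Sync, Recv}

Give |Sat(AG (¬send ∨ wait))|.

Sat(¬send) = {Grant, Hold}
Sat(¬send ∨ wait) = {Grant, Recv, Hold}
AG (¬send ∨ wait): greatest fixpoint, start Z0 = {Grant, Recv, Hold}, keep only states in Sat with every successor in Z. Already a fixed point.
Sat(AG (¬send ∨ wait)) = {Grant, Recv, Hold}
|Sat(AG (¬send ∨ wait))| = |{Grant, Recv, Hold}| = 3.

3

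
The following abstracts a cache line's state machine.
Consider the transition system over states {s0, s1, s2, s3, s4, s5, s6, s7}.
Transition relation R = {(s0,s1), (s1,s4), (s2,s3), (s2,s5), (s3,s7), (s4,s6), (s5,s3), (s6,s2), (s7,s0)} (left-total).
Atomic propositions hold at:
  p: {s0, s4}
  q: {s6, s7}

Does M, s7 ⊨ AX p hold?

Sat(AX p) = {s : every successor in {s0, s4}} = {s1, s7}
s7 ∈ Sat(AX p) = {s1, s7}, so the formula holds at s7.

Yes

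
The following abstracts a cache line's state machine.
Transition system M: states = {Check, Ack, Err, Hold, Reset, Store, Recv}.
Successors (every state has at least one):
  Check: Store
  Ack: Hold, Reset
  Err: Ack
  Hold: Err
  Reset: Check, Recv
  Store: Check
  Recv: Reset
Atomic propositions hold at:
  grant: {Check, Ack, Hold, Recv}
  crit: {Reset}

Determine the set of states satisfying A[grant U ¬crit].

{Check, Ack, Err, Hold, Store, Recv}

Sat(¬crit) = {Check, Ack, Err, Hold, Store, Recv}
A[grant U ¬crit]: least fixpoint, start Z0 = Sat(¬crit) = {Check, Ack, Err, Hold, Store, Recv}, add states in Sat(grant) with every successor in Z. Already a fixed point.
Sat(A[grant U ¬crit]) = {Check, Ack, Err, Hold, Store, Recv}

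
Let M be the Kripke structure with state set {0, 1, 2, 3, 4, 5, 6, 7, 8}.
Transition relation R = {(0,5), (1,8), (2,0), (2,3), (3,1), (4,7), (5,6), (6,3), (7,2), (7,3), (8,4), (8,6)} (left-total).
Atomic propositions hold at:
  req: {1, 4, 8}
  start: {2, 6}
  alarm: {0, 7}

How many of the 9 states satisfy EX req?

3

Sat(EX req) = {s : some successor in {1, 4, 8}} = {1, 3, 8}
|Sat(EX req)| = |{1, 3, 8}| = 3.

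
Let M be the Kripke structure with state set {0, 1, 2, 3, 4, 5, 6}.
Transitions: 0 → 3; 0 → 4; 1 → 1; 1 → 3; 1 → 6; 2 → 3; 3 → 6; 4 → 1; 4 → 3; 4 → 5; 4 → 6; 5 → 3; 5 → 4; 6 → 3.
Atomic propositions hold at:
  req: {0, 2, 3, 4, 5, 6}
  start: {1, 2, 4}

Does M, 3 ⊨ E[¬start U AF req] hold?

Sat(¬start) = {0, 3, 5, 6}
AF req: least fixpoint, start Z0 = {0, 2, 3, 4, 5, 6}, add states with every successor in Z. Already a fixed point.
Sat(AF req) = {0, 2, 3, 4, 5, 6}
E[¬start U AF req]: least fixpoint, start Z0 = Sat(AF req) = {0, 2, 3, 4, 5, 6}, add states in Sat(¬start) with some successor in Z. Already a fixed point.
Sat(E[¬start U AF req]) = {0, 2, 3, 4, 5, 6}
3 ∈ Sat(E[¬start U AF req]) = {0, 2, 3, 4, 5, 6}, so the formula holds at 3.

Yes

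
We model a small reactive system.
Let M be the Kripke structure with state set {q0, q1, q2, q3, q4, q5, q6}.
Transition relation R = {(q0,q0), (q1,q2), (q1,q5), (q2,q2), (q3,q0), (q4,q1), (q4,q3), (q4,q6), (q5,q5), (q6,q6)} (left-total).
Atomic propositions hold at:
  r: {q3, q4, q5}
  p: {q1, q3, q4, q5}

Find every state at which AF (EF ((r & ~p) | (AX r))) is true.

{q1, q4, q5}

Sat(~p) = {q0, q2, q6}
Sat(r & ~p) = ∅
Sat(AX r) = {s : every successor in {q3, q4, q5}} = {q5}
Sat((r & ~p) | (AX r)) = {q5}
EF ((r & ~p) | (AX r)): least fixpoint, start Z0 = {q5}, add states with some successor in Z. Z1 = {q1, q5}; Z2 = {q1, q4, q5}; fixed.
Sat(EF ((r & ~p) | (AX r))) = {q1, q4, q5}
AF (EF ((r & ~p) | (AX r))): least fixpoint, start Z0 = {q1, q4, q5}, add states with every successor in Z. Already a fixed point.
Sat(AF (EF ((r & ~p) | (AX r)))) = {q1, q4, q5}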